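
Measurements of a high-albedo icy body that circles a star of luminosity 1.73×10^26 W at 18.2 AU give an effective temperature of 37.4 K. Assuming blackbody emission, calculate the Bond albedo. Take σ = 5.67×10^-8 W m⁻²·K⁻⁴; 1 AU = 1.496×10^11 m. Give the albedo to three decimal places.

0.761

d = 18.2 × 1.496×10^11 m = 2.723×10^12 m.
Spreading L over a sphere of radius d: S = 1.73×10^26/(4π·2.72×10^12²) = 1.857 W m⁻².
Energy balance: S(1−α)/4 = σT⁴, so 1−α = 4σT⁴/S.
σT⁴ = 0.1109 W m⁻², so 4σT⁴ = 0.4437 W m⁻².
Hence α = 1 − 0.4437/1.857 = 0.7611.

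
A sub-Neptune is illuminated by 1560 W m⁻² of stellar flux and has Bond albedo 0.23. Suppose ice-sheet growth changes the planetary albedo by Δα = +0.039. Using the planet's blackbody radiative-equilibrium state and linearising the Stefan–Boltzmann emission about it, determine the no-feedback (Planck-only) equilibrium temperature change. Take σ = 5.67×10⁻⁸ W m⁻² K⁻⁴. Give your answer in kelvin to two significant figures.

-3.4 K

Reference equilibrium: T_e = [S(1−α)/(4σ)]^(1/4) = 269.8 K.
TOA radiative forcing: ΔF = −S·Δα/4 = −1560·(+0.039)/4 = -15.21 W m⁻².
The Planck feedback parameter is 4σT_e³ = 4.453 W m⁻²/K.
ΔT₀ = ΔF/λ_P = -15.21/4.453 = -3.42 K.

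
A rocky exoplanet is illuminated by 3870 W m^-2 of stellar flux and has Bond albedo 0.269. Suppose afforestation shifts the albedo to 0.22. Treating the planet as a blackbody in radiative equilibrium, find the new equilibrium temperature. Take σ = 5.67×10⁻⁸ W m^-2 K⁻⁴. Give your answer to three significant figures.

340 K

With the new albedo, S(1−α₂)/4 = 754.6 W m^-2, so T₂ = 339.7 K.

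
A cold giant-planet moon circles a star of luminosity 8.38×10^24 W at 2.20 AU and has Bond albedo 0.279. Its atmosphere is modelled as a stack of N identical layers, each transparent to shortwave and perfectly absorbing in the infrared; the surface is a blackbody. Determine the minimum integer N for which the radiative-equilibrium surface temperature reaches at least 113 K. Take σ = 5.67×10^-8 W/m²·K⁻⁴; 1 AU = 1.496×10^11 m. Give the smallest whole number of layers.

Orbital distance: d = 2.20 AU = 3.291×10^11 m.
Flux at the orbit: S = L/(4πd²) = 8.38×10^24/(4π·(3.29×10^11)²) = 6.156 W/m².
Top-of-atmosphere balance: σT_e⁴ = S(1−α)/4 = 1.110 W/m² → T_e = 66.51 K.
Since T_s⁴ = (N+1)T_e⁴, we need N ≥ (T_s/T_e)⁴ − 1 = 7.331.
The minimum whole number is N = 8.

8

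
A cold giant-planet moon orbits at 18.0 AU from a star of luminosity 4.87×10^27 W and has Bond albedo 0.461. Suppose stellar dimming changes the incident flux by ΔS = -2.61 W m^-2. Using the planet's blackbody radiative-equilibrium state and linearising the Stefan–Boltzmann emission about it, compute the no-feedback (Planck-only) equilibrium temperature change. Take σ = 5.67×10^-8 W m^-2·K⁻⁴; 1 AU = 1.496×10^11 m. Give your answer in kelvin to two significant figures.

d = 18.0 × 1.496×10^11 m = 2.693×10^12 m.
S = L/(4πd²) = 53.45 W m^-2.
Reference equilibrium: T_e = [S(1−α)/(4σ)]^(1/4) = 106.2 K.
TOA radiative forcing: ΔF = (1−α)ΔS/4 = 0.539·(-2.61)/4 = -0.3517 W m^-2.
Planck response: λ_P = 4σT_e³ = 4·5.67×10⁻⁸·(106.2)³ = 0.2714 W m^-2/K.
Hence the no-feedback warming is ΔF/(4σT_e³) = -1.30 K.

-1.3 kelvin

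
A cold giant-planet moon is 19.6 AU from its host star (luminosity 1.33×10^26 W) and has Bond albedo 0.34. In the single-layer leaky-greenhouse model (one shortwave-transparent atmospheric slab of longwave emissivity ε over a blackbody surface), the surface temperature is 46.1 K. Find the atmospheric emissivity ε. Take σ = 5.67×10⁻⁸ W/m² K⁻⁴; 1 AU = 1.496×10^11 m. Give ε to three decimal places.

0.414

Orbital distance: d = 19.6 AU = 2.932×10^12 m.
Spreading L over a sphere of radius d: S = 1.33×10^26/(4π·2.93×10^12²) = 1.231 W/m².
First, T_e = [1.231·(1−0.34)/(4σ)]^(1/4) = 43.51 K.
T_s⁴ = T_e⁴·2/(2−ε) → ε = 2 − 2(T_e/T_s)⁴ = 2 − 2·(43.51/46.1)⁴ = 0.4137.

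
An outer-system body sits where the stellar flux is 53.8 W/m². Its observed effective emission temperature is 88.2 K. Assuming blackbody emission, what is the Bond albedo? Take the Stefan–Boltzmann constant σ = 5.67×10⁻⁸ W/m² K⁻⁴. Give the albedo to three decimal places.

0.745

From σT⁴ = S(1−α)/4 we invert for α: 1−α = 4σT⁴/S.
4σT⁴ = 4·5.67×10⁻⁸·(88.2)⁴ = 13.73 W/m².
1−α = 13.73/53.80 = 0.2551, so α = 0.7449.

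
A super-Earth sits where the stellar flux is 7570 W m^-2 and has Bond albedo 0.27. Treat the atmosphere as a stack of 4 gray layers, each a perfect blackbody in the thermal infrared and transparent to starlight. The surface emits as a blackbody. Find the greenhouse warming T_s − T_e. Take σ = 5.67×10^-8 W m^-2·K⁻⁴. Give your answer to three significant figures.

Top-of-atmosphere balance: σT_e⁴ = S(1−α)/4 = 1382 W m^-2 → T_e = 395.1 K.
T_s = (N+1)^(1/4)·T_e = 590.8 K.
Warming: T_s − T_e = 195.7 K.

196 K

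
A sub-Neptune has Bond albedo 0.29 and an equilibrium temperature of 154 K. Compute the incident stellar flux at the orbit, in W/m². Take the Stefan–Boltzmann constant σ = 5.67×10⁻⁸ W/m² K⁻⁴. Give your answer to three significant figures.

180 W/m²

Invert the energy balance for S: S = 4σT⁴/(1−α).
The emitted flux is σT⁴ = 31.89 W/m².
S = 4·31.89/0.71 = 179.7 W/m².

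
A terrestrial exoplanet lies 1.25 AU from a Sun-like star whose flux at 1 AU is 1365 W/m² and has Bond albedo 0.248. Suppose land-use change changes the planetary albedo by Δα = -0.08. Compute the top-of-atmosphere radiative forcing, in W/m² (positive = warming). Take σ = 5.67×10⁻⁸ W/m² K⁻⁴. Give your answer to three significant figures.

17.5 W/m²

By the inverse-square law, S = 1365/1.25² = 873.6 W/m².
TOA radiative forcing: ΔF = −S·Δα/4 = −873.6·(-0.08)/4 = 17.47 W/m².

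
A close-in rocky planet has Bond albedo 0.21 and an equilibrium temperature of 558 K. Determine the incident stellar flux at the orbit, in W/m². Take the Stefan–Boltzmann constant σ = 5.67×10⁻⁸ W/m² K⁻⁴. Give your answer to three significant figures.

Invert the energy balance for S: S = 4σT⁴/(1−α).
The emitted flux is σT⁴ = 5497 W/m².
S = 4·5497/0.79 = 27830 W/m².

27800 W/m²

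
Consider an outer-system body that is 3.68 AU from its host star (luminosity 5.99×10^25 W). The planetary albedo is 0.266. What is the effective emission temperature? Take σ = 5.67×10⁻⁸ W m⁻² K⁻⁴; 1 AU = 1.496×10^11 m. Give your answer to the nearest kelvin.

Orbital distance: d = 3.68 AU = 5.505×10^11 m.
Flux at the orbit: S = L/(4πd²) = 5.99×10^25/(4π·(5.51×10^11)²) = 15.73 W m⁻².
Absorbed flux (global mean): S(1−α)/4 = 15.73·0.734/4 = 2.886 W m⁻².
Balancing against σT⁴: T = (2.886/5.67×10⁻⁸)^(1/4) = 84.47 K.

84 K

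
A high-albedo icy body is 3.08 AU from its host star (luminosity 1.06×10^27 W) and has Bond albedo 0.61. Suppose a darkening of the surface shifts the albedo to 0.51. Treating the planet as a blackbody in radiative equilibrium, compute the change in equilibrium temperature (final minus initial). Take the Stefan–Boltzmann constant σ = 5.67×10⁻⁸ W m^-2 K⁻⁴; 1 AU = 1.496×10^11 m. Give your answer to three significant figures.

d = 3.08 × 1.496×10^11 m = 4.608×10^11 m.
Flux at the orbit: S = L/(4πd²) = 1.06×10^27/(4π·(4.61×10^11)²) = 397.3 W m^-2.
With α = 0.61, T₁ = 161.7 K.
With α = 0.51, T₂ = 171.2 K.
Change: 171.2 − 161.7 = 9.494 K.

9.49 kelvin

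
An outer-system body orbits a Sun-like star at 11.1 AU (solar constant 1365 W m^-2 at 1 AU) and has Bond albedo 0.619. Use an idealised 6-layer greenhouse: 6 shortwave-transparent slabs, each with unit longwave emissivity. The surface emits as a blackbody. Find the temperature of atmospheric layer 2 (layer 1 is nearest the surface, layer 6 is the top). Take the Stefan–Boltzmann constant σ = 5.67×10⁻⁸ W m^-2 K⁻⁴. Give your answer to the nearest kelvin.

Irradiance scales as 1/d², so S = 1365 W m^-2 × (1/11.1)² = 11.08 W m^-2.
OLR = S(1−α)/4 = 1.055 W m^-2; the top layer radiates at T_e = 65.68 K.
In the N-layer model, layer k (counted from the surface) has T_k = (N+1−k)^(1/4)·T_e.
With k = 2: T_2 = (6+1−2)^¼·65.68 K = 98.22 K.

98 K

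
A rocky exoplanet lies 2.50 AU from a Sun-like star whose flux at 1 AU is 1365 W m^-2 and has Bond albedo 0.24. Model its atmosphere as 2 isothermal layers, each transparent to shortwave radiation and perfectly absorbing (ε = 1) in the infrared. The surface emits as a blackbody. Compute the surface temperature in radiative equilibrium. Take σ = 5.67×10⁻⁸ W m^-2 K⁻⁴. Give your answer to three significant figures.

Flux at the orbit: S = 1365/(2.50)² = 218.4 W m^-2.
OLR = S(1−α)/4 = 41.50 W m^-2; the top layer radiates at T_e = 164.5 K.
For an N-layer opaque stack, T_s⁴ = (N+1)T_e⁴, hence T_s = (3)^(1/4)×164.5 K = 216.5 K.

216 K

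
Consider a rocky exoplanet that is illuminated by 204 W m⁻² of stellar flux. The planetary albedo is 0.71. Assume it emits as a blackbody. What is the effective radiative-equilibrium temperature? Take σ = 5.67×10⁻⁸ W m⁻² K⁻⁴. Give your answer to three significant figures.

127 K

Averaging over the sphere, the absorbed flux is S(1−α)/4 = 14.79 W m⁻².
Set σT⁴ = 14.79 → T = (14.79/σ)^(1/4) = 127.1 K.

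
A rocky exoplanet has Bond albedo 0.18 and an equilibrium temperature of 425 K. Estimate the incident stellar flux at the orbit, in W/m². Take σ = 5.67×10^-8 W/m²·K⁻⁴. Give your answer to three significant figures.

From S(1−α)/4 = σT⁴: S = 4σT⁴/(1−α).
σT⁴ = 5.67×10⁻⁸·(425)⁴ = 1850 W/m².
S = 4·1850/0.82 = 9024 W/m².

9020 W/m²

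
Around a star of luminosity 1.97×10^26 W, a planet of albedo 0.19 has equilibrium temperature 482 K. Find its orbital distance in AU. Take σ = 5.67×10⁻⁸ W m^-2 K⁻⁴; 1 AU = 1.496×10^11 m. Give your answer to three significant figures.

0.215 AU

Energy balance gives S = 4σT⁴/(1−α) = 15110 W m^-2.
S = L/(4πd²) → d = √(L/4πS) = √(1.97×10^26/(4π·15110)) = 3.221×10^10 m = 0.2153 AU.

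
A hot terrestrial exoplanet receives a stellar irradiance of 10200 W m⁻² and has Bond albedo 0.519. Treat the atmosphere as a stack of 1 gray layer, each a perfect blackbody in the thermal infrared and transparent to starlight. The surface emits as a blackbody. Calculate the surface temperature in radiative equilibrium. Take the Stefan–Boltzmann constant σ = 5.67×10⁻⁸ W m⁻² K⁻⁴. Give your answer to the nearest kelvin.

456 kelvin

OLR = S(1−α)/4 = 1227 W m⁻²; the top layer radiates at T_e = 383.5 K.
Layer-by-layer balance gives σT_s⁴ = (N+1)σT_e⁴, so T_s = 2^¼·383.5 = 456.1 K.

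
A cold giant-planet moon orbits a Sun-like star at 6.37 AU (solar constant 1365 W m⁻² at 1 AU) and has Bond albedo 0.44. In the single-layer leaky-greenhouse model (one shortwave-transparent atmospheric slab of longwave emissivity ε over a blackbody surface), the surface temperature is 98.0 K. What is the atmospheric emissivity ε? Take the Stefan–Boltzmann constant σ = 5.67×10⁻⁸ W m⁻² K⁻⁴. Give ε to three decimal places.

Irradiance scales as 1/d², so S = 1365 W m⁻² × (1/6.37)² = 33.64 W m⁻².
Effective temperature: T_e = [S(1−α)/(4σ)]^(1/4) = 95.47 K.
Inverting T_s⁴ = 2T_e⁴/(2−ε): (T_e/T_s)⁴ = 0.9005, so ε = 2(1 − 0.9005) = 0.1990.

0.199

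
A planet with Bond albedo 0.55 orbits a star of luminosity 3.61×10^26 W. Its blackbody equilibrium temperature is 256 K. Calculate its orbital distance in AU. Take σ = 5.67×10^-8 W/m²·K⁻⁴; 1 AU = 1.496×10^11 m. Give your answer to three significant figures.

0.770 AU

Energy balance gives S = 4σT⁴/(1−α) = 2165 W/m².
Then d = [L/(4πS)]^(1/2) = 1.152×10^11 m, i.e. 0.7701 AU.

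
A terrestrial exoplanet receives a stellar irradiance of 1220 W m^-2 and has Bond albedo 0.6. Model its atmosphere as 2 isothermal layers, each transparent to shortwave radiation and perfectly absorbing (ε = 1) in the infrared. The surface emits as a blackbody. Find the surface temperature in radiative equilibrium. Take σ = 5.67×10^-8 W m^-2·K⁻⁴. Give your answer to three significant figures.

283 kelvin

Top-of-atmosphere balance: σT_e⁴ = S(1−α)/4 = 122.0 W m^-2 → T_e = 215.4 K.
Layer-by-layer balance gives σT_s⁴ = (N+1)σT_e⁴, so T_s = 3^¼·215.4 = 283.4 K.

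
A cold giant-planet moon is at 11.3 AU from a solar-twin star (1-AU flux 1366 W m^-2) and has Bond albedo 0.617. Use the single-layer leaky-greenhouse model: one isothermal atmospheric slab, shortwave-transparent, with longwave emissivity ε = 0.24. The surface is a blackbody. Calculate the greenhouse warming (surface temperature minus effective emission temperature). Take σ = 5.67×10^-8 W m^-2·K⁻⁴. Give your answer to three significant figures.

Flux at the orbit: S = 1366/(11.3)² = 10.70 W m^-2.
At the top of the atmosphere, σT_e⁴ = S(1−α)/4 = 1.024 W m^-2, giving T_e = 65.19 K.
Surface balance with a leaky layer gives σT_s⁴ = σT_e⁴·2/(2−ε), so T_s = T_e·[2/(2−0.24)]^(1/4) = 67.31 K.
Greenhouse warming: T_s − T_e = 2.117 K.

2.12 K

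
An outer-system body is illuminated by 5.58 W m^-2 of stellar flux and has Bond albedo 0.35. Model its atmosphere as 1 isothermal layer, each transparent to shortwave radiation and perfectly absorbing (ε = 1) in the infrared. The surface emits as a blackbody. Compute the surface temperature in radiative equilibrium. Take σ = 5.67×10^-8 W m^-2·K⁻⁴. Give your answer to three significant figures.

75.2 kelvin

The effective emission temperature is T_e = [S(1−α)/(4σ)]^¼ = 63.24 K.
For an N-layer opaque stack, T_s⁴ = (N+1)T_e⁴, hence T_s = (2)^(1/4)×63.24 K = 75.20 K.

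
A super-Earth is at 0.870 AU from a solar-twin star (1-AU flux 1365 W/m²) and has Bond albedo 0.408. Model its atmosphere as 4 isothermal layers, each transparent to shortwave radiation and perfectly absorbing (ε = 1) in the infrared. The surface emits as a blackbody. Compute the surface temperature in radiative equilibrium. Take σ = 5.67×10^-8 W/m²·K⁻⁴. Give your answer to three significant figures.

392 K

Flux at the orbit: S = 1365/(0.870)² = 1803 W/m².
The effective emission temperature is T_e = [S(1−α)/(4σ)]^¼ = 261.9 K.
Layer-by-layer balance gives σT_s⁴ = (N+1)σT_e⁴, so T_s = 5^¼·261.9 = 391.7 K.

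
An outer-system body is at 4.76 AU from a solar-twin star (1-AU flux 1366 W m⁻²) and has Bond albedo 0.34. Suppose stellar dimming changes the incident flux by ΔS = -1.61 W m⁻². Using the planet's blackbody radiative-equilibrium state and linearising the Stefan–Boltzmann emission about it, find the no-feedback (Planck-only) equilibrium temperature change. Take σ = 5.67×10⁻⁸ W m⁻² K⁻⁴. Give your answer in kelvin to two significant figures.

-0.77 kelvin

Flux at the orbit: S = 1366/(4.76)² = 60.29 W m⁻².
Reference equilibrium: T_e = [S(1−α)/(4σ)]^(1/4) = 115.1 K.
TOA radiative forcing: ΔF = (1−α)ΔS/4 = 0.66·(-1.61)/4 = -0.2656 W m⁻².
The Planck feedback parameter is 4σT_e³ = 0.3457 W m⁻²/K.
So ΔT₀ = -0.2656/0.3457 = -0.768 K.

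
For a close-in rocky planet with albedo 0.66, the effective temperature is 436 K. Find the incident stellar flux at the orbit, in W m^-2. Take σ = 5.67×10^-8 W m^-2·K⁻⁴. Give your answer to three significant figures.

24100 W m^-2

Invert the energy balance for S: S = 4σT⁴/(1−α).
The emitted flux is σT⁴ = 2049 W m^-2.
S = 4·2049/0.34 = 24110 W m^-2.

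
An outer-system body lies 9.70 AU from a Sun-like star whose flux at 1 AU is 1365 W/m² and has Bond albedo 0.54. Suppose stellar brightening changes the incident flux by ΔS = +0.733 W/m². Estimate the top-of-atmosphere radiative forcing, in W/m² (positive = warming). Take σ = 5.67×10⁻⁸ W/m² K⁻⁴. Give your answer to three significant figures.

0.0843 W/m²

Irradiance scales as 1/d², so S = 1365 W/m² × (1/9.70)² = 14.51 W/m².
Only a fraction (1−α) is absorbed and it's spread over 4πR², so ΔF = (1−α)ΔS/4 = 0.08429 W/m².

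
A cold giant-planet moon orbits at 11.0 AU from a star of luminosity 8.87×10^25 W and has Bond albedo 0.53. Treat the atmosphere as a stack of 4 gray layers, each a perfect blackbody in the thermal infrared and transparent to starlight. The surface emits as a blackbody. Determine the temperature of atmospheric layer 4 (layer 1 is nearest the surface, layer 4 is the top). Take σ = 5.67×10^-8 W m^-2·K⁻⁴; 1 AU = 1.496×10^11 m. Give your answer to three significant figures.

48.2 K

Orbital distance: d = 11.0 AU = 1.646×10^12 m.
Flux at the orbit: S = L/(4πd²) = 8.87×10^25/(4π·(1.65×10^12)²) = 2.607 W m^-2.
Top-of-atmosphere balance: σT_e⁴ = S(1−α)/4 = 0.3063 W m^-2 → T_e = 48.21 K.
The net upward flux σT_e⁴ is constant between every pair of levels, so T_k⁴ = (N+1−k)T_e⁴.
With k = 4: T_4 = (4+1−4)^¼·48.21 K = 48.21 K.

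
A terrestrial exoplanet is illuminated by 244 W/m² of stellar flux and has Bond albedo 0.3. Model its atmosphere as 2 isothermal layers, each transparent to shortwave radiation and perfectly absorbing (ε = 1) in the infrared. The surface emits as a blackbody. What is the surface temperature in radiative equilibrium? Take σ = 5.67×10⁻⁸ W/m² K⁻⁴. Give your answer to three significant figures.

Top-of-atmosphere balance: σT_e⁴ = S(1−α)/4 = 42.70 W/m² → T_e = 165.7 K.
Layer-by-layer balance gives σT_s⁴ = (N+1)σT_e⁴, so T_s = 3^¼·165.7 = 218.0 K.

218 K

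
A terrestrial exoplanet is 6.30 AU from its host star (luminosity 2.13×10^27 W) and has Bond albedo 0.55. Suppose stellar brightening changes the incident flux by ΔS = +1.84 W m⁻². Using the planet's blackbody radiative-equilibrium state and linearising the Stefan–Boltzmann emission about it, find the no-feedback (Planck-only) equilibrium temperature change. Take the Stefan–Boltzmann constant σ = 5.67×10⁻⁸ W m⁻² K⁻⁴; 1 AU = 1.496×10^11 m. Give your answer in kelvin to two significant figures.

0.34 K

Orbital distance: d = 6.30 AU = 9.425×10^11 m.
Spreading L over a sphere of radius d: S = 2.13×10^27/(4π·9.42×10^11²) = 190.8 W m⁻².
Reference equilibrium: T_e = [S(1−α)/(4σ)]^(1/4) = 139.5 K.
Only a fraction (1−α) is absorbed and it's spread over 4πR², so ΔF = (1−α)ΔS/4 = 0.2070 W m⁻².
Linearising σT⁴ gives d(σT⁴)/dT = 4σT_e³ = 0.6156 W m⁻² per K.
ΔT₀ = ΔF/λ_P = 0.2070/0.6156 = 0.336 K.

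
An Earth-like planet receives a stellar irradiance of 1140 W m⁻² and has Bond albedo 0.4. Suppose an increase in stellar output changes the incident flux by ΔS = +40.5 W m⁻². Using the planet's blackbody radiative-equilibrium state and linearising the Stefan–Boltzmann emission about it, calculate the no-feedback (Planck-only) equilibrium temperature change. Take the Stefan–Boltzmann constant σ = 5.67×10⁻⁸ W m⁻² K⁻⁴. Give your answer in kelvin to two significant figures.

Reference equilibrium: T_e = [S(1−α)/(4σ)]^(1/4) = 234.3 K.
ΔF = Δ[S(1−α)]/4 = (1−0.4)·+40.5/4 = 6.075 W m⁻².
The Planck feedback parameter is 4σT_e³ = 2.919 W m⁻²/K.
ΔT₀ = ΔF/λ_P = 6.075/2.919 = 2.08 K.

2.1 K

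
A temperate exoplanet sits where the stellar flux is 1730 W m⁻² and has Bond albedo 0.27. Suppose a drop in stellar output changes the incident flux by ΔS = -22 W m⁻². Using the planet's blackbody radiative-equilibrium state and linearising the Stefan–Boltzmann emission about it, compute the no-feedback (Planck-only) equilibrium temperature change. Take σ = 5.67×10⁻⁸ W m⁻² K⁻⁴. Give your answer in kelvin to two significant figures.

Reference equilibrium: T_e = [S(1−α)/(4σ)]^(1/4) = 273.2 K.
TOA radiative forcing: ΔF = (1−α)ΔS/4 = 0.73·(-22)/4 = -4.015 W m⁻².
The Planck feedback parameter is 4σT_e³ = 4.623 W m⁻²/K.
So ΔT₀ = -4.015/4.623 = -0.868 K.

-0.87 K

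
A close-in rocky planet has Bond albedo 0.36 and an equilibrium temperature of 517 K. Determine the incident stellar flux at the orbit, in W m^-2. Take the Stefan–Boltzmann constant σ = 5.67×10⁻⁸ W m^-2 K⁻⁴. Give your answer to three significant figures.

Invert the energy balance for S: S = 4σT⁴/(1−α).
The emitted flux is σT⁴ = 4051 W m^-2.
So S = 4×4051/(1−0.36) = 25320 W m^-2.

25300 W m^-2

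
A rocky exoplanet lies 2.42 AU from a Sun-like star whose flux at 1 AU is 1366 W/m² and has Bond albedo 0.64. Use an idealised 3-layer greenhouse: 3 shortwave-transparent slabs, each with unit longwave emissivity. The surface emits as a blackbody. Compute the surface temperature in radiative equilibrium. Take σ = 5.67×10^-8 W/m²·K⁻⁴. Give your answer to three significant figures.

By the inverse-square law, S = 1366/2.42² = 233.2 W/m².
Top-of-atmosphere balance: σT_e⁴ = S(1−α)/4 = 20.99 W/m² → T_e = 138.7 K.
With N = 3 opaque layers, T_s = (N+1)^(1/4)·T_e = 4^(1/4)·138.7 = 196.2 K.

196 kelvin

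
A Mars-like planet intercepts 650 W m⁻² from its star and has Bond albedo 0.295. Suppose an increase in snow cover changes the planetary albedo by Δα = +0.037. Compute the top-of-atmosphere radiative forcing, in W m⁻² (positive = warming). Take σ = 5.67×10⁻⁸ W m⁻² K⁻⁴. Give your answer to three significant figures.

-6.01 W m⁻²

TOA radiative forcing: ΔF = −S·Δα/4 = −650.0·(+0.037)/4 = -6.012 W m⁻².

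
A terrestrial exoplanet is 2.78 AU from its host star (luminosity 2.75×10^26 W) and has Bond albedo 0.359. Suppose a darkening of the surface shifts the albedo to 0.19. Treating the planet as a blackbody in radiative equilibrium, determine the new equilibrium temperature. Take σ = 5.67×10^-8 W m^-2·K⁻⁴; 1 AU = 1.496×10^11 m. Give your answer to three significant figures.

Orbital distance: d = 2.78 AU = 4.159×10^11 m.
Flux at the orbit: S = L/(4πd²) = 2.75×10^26/(4π·(4.16×10^11)²) = 126.5 W m^-2.
New equilibrium: T₂ = [(1−0.19)·126.5/(4σ)]^(1/4) = 145.8 K.

146 K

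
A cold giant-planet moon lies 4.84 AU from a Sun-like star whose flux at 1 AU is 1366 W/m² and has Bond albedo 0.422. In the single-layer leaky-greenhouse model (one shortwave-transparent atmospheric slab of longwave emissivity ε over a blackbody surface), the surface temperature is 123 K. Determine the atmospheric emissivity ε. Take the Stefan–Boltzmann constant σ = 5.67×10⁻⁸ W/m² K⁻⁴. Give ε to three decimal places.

By the inverse-square law, S = 1366/4.84² = 58.31 W/m².
Effective temperature: T_e = [S(1−α)/(4σ)]^(1/4) = 110.4 K.
T_s⁴ = T_e⁴·2/(2−ε) → ε = 2 − 2(T_e/T_s)⁴ = 2 − 2·(110.4/123)⁴ = 0.7015.

0.701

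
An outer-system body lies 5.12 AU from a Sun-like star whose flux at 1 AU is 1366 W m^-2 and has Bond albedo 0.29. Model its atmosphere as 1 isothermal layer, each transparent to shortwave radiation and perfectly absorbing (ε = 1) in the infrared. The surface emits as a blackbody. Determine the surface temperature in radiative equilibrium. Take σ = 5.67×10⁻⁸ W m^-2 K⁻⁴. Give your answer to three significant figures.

Irradiance scales as 1/d², so S = 1366 W m^-2 × (1/5.12)² = 52.11 W m^-2.
OLR = S(1−α)/4 = 9.249 W m^-2; the top layer radiates at T_e = 113.0 K.
With N = 1 opaque layers, T_s = (N+1)^(1/4)·T_e = 2^(1/4)·113.0 = 134.4 K.

134 K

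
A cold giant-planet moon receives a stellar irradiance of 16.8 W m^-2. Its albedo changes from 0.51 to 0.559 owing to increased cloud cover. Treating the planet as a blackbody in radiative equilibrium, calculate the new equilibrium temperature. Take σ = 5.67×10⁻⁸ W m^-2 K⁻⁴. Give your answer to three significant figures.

75.6 K

With the new albedo, S(1−α₂)/4 = 1.852 W m^-2, so T₂ = 75.60 K.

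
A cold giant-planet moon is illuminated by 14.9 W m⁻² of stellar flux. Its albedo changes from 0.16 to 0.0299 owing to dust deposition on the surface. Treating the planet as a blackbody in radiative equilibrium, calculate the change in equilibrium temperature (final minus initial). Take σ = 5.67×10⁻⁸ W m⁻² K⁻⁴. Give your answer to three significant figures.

3.16 kelvin

Before: T₁ = [14.90·0.84/(4σ)]^(1/4) = 86.19 K.
With α = 0.0299, T₂ = 89.35 K.
ΔT = T₂ − T₁ = 3.159 K.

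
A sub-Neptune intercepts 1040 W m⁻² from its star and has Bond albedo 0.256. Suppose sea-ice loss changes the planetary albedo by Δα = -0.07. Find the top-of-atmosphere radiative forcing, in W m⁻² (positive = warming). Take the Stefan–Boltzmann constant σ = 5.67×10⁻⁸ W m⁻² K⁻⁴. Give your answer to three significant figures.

18.2 W m⁻²

The change in absorbed flux is Δ[S(1−α)/4] = −SΔα/4 = 18.20 W m⁻².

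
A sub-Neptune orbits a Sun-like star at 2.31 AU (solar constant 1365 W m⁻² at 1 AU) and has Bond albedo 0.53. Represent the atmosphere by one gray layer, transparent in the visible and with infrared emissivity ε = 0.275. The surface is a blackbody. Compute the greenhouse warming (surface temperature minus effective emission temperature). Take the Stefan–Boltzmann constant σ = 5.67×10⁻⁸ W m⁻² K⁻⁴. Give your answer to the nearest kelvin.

Flux at the orbit: S = 1365/(2.31)² = 255.8 W m⁻².
Effective emission temperature (TOA balance): σT_e⁴ = S(1−α)/4 = 30.06 W m⁻² → T_e = 151.7 K.
Surface balance with a leaky layer gives σT_s⁴ = σT_e⁴·2/(2−ε), so T_s = T_e·[2/(2−0.275)]^(1/4) = 157.5 K.
The atmosphere warms the surface by 5.716 K.

6 kelvin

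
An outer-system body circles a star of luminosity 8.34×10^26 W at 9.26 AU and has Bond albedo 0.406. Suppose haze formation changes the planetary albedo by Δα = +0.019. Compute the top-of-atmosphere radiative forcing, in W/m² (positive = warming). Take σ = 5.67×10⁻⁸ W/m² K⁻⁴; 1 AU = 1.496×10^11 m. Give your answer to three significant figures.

-0.164 W/m²

d = 9.26 × 1.496×10^11 m = 1.385×10^12 m.
Flux at the orbit: S = L/(4πd²) = 8.34×10^26/(4π·(1.39×10^12)²) = 34.58 W/m².
The change in absorbed flux is Δ[S(1−α)/4] = −SΔα/4 = -0.1643 W/m².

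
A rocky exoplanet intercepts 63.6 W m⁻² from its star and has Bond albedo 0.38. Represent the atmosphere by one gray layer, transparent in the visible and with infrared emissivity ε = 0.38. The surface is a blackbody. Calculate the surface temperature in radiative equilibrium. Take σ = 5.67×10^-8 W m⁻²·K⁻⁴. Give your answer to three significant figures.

121 K

The planet radiates to space at T_e = [S(1−α)/(4σ)]^(1/4) = 114.8 K.
Surface balance with a leaky layer gives σT_s⁴ = σT_e⁴·2/(2−ε), so T_s = T_e·[2/(2−0.38)]^(1/4) = 121.0 K.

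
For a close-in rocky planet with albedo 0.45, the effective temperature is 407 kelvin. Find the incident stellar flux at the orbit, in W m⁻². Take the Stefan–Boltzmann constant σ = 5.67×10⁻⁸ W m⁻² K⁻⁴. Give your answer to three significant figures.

From S(1−α)/4 = σT⁴: S = 4σT⁴/(1−α).
The emitted flux is σT⁴ = 1556 W m⁻².
S = 4·1556/0.55 = 11320 W m⁻².

11300 W m⁻²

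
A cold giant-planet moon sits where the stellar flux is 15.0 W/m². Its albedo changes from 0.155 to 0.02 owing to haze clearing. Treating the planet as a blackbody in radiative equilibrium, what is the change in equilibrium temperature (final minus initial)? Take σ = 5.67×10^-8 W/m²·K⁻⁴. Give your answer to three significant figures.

3.26 K

Initial: T₁ = [S(1−0.155)/(4σ)]^(1/4) = 86.46 K.
With α = 0.02, T₂ = 89.73 K.
ΔT = T₂ − T₁ = 3.264 K.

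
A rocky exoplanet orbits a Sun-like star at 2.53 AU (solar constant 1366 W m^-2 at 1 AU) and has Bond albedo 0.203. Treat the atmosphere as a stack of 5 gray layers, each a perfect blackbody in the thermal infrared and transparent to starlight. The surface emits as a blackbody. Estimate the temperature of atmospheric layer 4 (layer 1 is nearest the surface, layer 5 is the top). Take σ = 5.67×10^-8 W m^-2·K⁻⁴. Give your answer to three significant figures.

Flux at the orbit: S = 1366/(2.53)² = 213.4 W m^-2.
The effective emission temperature is T_e = [S(1−α)/(4σ)]^¼ = 165.5 K.
In the N-layer model, layer k (counted from the surface) has T_k = (N+1−k)^(1/4)·T_e.
With k = 4: T_4 = (5+1−4)^¼·165.5 K = 196.8 K.

197 kelvin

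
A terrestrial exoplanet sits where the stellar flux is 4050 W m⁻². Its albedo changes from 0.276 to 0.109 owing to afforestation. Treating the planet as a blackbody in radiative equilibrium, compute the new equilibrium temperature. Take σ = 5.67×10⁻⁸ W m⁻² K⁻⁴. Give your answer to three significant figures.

With the new albedo, S(1−α₂)/4 = 902.1 W m⁻², so T₂ = 355.2 K.

355 K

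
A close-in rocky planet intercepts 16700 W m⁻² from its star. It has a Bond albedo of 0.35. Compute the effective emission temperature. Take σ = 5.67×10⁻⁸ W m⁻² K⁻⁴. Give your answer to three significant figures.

468 K

The planet absorbs (1−α)S over its disc πR² and re-emits over 4πR², so the mean absorbed flux is (1−0.35)·16700/4 = 2714 W m⁻².
Set σT⁴ = 2714 → T = (2714/σ)^(1/4) = 467.7 K.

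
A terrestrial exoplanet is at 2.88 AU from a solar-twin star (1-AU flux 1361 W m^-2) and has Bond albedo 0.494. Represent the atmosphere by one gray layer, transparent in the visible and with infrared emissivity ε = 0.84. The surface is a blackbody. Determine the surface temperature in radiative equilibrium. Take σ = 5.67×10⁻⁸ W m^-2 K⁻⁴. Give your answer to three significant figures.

Irradiance scales as 1/d², so S = 1361 W m^-2 × (1/2.88)² = 164.1 W m^-2.
At the top of the atmosphere, σT_e⁴ = S(1−α)/4 = 20.76 W m^-2, giving T_e = 138.3 K.
For a single slab of emissivity ε, T_s⁴ = 2T_e⁴/(2−ε); thus T_s = 138.3·(1.724)^(1/4) = 158.5 K.

159 K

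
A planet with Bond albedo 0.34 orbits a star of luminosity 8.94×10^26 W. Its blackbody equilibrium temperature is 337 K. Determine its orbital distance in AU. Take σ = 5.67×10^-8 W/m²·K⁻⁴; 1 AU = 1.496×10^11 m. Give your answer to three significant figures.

Energy balance gives S = 4σT⁴/(1−α) = 4432 W/m².
S = L/(4πd²) → d = √(L/4πS) = √(8.94×10^26/(4π·4432)) = 1.267×10^11 m = 0.8469 AU.

0.847 AU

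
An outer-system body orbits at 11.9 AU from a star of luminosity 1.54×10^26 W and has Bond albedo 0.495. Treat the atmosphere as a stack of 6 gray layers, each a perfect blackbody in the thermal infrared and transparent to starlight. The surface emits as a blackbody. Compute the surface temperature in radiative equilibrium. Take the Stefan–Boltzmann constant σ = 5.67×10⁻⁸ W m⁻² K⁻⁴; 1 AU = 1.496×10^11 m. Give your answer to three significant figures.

Orbital distance: d = 11.9 AU = 1.780×10^12 m.
Flux at the orbit: S = L/(4πd²) = 1.54×10^26/(4π·(1.78×10^12)²) = 3.867 W m⁻².
Top-of-atmosphere balance: σT_e⁴ = S(1−α)/4 = 0.4882 W m⁻² → T_e = 54.17 K.
Layer-by-layer balance gives σT_s⁴ = (N+1)σT_e⁴, so T_s = 7^¼·54.17 = 88.11 K.

88.1 K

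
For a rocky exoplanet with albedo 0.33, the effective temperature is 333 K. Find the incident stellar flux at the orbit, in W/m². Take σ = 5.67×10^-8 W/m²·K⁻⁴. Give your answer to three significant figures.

From S(1−α)/4 = σT⁴: S = 4σT⁴/(1−α).
σT⁴ = 5.67×10⁻⁸·(333)⁴ = 697.2 W/m².
S = 4·697.2/0.67 = 4162 W/m².

4160 W/m²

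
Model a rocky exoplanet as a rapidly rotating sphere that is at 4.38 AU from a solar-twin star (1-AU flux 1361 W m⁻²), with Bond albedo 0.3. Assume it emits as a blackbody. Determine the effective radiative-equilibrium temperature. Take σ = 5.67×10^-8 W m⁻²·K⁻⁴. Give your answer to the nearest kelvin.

122 K

Flux at the orbit: S = 1361/(4.38)² = 70.94 W m⁻².
The planet absorbs (1−α)S over its disc πR² and re-emits over 4πR², so the mean absorbed flux is (1−0.3)·70.94/4 = 12.42 W m⁻².
Set σT⁴ = 12.42 → T = (12.42/σ)^(1/4) = 121.6 K.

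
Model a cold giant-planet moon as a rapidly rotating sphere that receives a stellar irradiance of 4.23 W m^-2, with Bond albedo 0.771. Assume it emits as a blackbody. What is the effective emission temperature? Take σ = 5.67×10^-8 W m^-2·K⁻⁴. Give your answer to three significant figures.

Averaging over the sphere, the absorbed flux is S(1−α)/4 = 0.2422 W m^-2.
Set σT⁴ = 0.2422 → T = (0.2422/σ)^(1/4) = 45.46 K.

45.5 kelvin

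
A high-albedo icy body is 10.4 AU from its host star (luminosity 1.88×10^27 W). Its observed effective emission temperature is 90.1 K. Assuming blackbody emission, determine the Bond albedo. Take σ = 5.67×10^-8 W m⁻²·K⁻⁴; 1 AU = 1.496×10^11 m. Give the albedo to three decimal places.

0.758

Orbital distance: d = 10.4 AU = 1.556×10^12 m.
S = L/(4πd²) = 61.80 W m⁻².
Rearranging the radiative balance, α = 1 − 4σT⁴/S.
σT⁴ = 3.737 W m⁻², so 4σT⁴ = 14.95 W m⁻².
Hence α = 1 − 14.95/61.80 = 0.7582.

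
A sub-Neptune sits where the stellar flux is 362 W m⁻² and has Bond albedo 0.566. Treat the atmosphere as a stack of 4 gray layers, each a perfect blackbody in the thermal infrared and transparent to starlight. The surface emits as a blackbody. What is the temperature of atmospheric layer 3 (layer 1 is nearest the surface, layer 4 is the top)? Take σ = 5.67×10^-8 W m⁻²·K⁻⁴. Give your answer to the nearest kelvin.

Top-of-atmosphere balance: σT_e⁴ = S(1−α)/4 = 39.28 W m⁻² → T_e = 162.2 K.
The net upward flux σT_e⁴ is constant between every pair of levels, so T_k⁴ = (N+1−k)T_e⁴.
With k = 3: T_3 = (4+1−3)^¼·162.2 K = 192.9 K.

193 K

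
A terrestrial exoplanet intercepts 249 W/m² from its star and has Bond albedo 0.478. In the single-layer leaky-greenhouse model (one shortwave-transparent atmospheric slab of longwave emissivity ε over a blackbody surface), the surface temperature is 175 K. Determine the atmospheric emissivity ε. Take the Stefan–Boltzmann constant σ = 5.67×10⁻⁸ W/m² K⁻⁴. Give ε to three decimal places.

0.778

TOA balance gives T_e = 154.7 K.
T_s⁴ = T_e⁴·2/(2−ε) → ε = 2 − 2(T_e/T_s)⁴ = 2 − 2·(154.7/175)⁴ = 0.7779.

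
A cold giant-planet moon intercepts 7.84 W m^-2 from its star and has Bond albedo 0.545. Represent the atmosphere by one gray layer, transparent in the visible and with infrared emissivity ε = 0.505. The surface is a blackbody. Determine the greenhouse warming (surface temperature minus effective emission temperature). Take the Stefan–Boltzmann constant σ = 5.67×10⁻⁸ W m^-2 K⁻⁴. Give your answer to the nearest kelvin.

5 kelvin

At the top of the atmosphere, σT_e⁴ = S(1−α)/4 = 0.8918 W m^-2, giving T_e = 62.98 K.
Surface balance with a leaky layer gives σT_s⁴ = σT_e⁴·2/(2−ε), so T_s = T_e·[2/(2−0.505)]^(1/4) = 67.73 K.
T_s − T_e = 67.73 − 62.98 = 4.753 K.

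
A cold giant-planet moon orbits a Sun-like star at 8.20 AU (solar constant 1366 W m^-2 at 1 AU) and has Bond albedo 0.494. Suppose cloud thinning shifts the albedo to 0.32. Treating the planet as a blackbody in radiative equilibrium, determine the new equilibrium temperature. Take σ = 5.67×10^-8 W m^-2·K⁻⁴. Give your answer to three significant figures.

88.3 K

Flux at the orbit: S = 1366/(8.20)² = 20.32 W m^-2.
With the new albedo, S(1−α₂)/4 = 3.454 W m^-2, so T₂ = 88.34 K.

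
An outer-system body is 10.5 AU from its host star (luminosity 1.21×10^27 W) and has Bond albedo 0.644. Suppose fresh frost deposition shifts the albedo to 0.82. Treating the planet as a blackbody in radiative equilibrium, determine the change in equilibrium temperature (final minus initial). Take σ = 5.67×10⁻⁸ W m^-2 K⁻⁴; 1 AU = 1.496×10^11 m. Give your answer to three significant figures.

-13.9 K

Orbital distance: d = 10.5 AU = 1.571×10^12 m.
S = L/(4πd²) = 39.02 W m^-2.
Before: T₁ = [39.02·0.356/(4σ)]^(1/4) = 88.47 K.
With α = 0.82, T₂ = 74.60 K.
ΔT = T₂ − T₁ = -13.87 K.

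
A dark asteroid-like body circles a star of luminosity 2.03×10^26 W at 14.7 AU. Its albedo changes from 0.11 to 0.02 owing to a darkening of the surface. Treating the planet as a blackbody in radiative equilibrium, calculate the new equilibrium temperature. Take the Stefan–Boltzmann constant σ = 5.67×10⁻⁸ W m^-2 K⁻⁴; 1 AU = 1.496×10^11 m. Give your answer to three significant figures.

d = 14.7 × 1.496×10^11 m = 2.199×10^12 m.
Spreading L over a sphere of radius d: S = 2.03×10^26/(4π·2.20×10^12²) = 3.340 W m^-2.
T₂ = [S(1−α₂)/(4σ)]^(1/4) = [3.340·0.98/(4σ)]^(1/4) = 61.64 K.

61.6 kelvin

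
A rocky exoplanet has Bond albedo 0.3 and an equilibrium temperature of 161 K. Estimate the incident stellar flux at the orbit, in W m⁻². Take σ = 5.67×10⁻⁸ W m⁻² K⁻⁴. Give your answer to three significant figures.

218 W m⁻²

Invert the energy balance for S: S = 4σT⁴/(1−α).
The emitted flux is σT⁴ = 38.10 W m⁻².
S = 4·38.10/0.7 = 217.7 W m⁻².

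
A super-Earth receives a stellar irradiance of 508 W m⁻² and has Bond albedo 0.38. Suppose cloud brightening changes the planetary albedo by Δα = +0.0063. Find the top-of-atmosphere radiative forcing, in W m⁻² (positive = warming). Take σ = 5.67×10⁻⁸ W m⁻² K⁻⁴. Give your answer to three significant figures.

-0.800 W m⁻²

TOA radiative forcing: ΔF = −S·Δα/4 = −508.0·(+0.0063)/4 = -0.8001 W m⁻².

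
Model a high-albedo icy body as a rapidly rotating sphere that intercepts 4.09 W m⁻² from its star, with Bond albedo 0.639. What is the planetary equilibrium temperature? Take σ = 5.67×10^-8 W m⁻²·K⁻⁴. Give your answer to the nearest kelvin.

51 K

Averaging over the sphere, the absorbed flux is S(1−α)/4 = 0.3691 W m⁻².
In equilibrium σT⁴ equals this, so T = 50.51 K.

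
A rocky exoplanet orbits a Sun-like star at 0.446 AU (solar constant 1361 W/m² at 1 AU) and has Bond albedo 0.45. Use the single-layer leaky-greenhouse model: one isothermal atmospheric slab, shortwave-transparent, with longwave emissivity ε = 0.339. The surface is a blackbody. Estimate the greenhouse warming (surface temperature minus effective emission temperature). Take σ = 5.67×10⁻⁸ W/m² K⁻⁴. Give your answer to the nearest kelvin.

Flux at the orbit: S = 1361/(0.446)² = 6842 W/m².
The planet radiates to space at T_e = [S(1−α)/(4σ)]^(1/4) = 358.9 K.
For a single slab of emissivity ε, T_s⁴ = 2T_e⁴/(2−ε); thus T_s = 358.9·(1.204)^(1/4) = 376.0 K.
Greenhouse warming: T_s − T_e = 17.06 K.

17 kelvin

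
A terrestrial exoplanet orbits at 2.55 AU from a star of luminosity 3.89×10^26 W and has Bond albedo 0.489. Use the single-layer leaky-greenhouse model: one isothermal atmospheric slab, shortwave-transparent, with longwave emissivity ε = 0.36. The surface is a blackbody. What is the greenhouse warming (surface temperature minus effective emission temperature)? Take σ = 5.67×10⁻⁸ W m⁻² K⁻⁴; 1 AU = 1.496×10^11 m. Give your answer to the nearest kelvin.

d = 2.55 × 1.496×10^11 m = 3.815×10^11 m.
S = L/(4πd²) = 212.7 W m⁻².
Effective emission temperature (TOA balance): σT_e⁴ = S(1−α)/4 = 27.17 W m⁻² → T_e = 148.0 K.
The surface balance (absorbed SW + ε·downward IR = σT_s⁴) with T_a⁴ = T_s⁴/2 reduces to T_s = T_e·[2/(2−ε)]^¼ = 155.5 K.
Greenhouse warming: T_s − T_e = 7.526 K.

8 kelvin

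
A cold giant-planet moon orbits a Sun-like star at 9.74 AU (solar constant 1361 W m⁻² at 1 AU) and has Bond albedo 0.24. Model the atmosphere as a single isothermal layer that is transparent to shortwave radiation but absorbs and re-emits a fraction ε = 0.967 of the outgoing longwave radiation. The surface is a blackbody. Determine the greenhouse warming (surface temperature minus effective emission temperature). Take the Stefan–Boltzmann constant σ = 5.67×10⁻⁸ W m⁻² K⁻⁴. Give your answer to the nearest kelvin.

15 K

Irradiance scales as 1/d², so S = 1361 W m⁻² × (1/9.74)² = 14.35 W m⁻².
At the top of the atmosphere, σT_e⁴ = S(1−α)/4 = 2.726 W m⁻², giving T_e = 83.27 K.
The surface balance (absorbed SW + ε·downward IR = σT_s⁴) with T_a⁴ = T_s⁴/2 reduces to T_s = T_e·[2/(2−ε)]^¼ = 98.22 K.
The atmosphere warms the surface by 14.95 K.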